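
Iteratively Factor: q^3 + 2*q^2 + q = (q + 1)*(q^2 + q) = (q + 1)^2*(q)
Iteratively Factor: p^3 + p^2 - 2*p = (p - 1)*(p^2 + 2*p) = p*(p - 1)*(p + 2)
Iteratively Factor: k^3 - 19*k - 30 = (k - 5)*(k^2 + 5*k + 6) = (k - 5)*(k + 3)*(k + 2)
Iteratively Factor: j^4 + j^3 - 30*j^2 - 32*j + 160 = (j + 4)*(j^3 - 3*j^2 - 18*j + 40) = (j - 5)*(j + 4)*(j^2 + 2*j - 8) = (j - 5)*(j + 4)^2*(j - 2)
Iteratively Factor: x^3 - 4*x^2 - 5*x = (x)*(x^2 - 4*x - 5) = x*(x - 5)*(x + 1)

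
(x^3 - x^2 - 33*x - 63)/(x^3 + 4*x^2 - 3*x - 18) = (x - 7)/(x - 2)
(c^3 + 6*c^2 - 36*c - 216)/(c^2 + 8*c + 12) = (c^2 - 36)/(c + 2)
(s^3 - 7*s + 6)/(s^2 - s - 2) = (s^2 + 2*s - 3)/(s + 1)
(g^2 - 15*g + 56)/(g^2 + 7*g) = (g^2 - 15*g + 56)/(g*(g + 7))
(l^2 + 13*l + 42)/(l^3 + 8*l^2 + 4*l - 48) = (l + 7)/(l^2 + 2*l - 8)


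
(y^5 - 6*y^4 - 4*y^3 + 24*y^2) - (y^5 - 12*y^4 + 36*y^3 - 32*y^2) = 6*y^4 - 40*y^3 + 56*y^2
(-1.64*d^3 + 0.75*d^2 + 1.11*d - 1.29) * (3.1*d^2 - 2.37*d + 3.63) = -5.084*d^5 + 6.2118*d^4 - 4.2897*d^3 - 3.9072*d^2 + 7.0866*d - 4.6827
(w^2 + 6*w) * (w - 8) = w^3 - 2*w^2 - 48*w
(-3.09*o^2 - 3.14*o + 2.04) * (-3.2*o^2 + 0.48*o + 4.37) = 9.888*o^4 + 8.5648*o^3 - 21.5385*o^2 - 12.7426*o + 8.9148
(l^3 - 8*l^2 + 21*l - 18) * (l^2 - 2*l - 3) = l^5 - 10*l^4 + 34*l^3 - 36*l^2 - 27*l + 54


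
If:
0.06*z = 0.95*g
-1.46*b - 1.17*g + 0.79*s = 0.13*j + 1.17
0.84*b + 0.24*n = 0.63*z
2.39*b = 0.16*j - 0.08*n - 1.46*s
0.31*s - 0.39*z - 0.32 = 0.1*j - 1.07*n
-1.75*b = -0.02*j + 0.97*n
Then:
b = -4.27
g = -0.06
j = 232.95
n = 12.51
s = 31.83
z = -0.93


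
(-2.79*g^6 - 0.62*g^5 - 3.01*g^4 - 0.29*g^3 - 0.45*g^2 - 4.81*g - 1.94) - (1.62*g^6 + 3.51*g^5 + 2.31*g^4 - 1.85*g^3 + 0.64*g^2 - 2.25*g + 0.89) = -4.41*g^6 - 4.13*g^5 - 5.32*g^4 + 1.56*g^3 - 1.09*g^2 - 2.56*g - 2.83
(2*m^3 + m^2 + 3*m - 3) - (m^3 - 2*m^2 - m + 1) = m^3 + 3*m^2 + 4*m - 4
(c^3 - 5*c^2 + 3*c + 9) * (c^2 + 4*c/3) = c^5 - 11*c^4/3 - 11*c^3/3 + 13*c^2 + 12*c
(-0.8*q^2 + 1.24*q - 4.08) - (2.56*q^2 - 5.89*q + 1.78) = -3.36*q^2 + 7.13*q - 5.86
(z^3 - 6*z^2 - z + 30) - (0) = z^3 - 6*z^2 - z + 30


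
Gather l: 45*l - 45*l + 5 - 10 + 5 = 0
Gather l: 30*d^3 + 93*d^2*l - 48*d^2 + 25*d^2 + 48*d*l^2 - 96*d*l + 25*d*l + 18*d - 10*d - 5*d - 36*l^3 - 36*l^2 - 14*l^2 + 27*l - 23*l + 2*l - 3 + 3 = 30*d^3 - 23*d^2 + 3*d - 36*l^3 + l^2*(48*d - 50) + l*(93*d^2 - 71*d + 6)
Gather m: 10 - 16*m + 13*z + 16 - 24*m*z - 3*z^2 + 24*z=m*(-24*z - 16) - 3*z^2 + 37*z + 26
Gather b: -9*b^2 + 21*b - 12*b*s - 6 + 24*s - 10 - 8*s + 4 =-9*b^2 + b*(21 - 12*s) + 16*s - 12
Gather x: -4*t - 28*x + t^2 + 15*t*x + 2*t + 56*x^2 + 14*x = t^2 - 2*t + 56*x^2 + x*(15*t - 14)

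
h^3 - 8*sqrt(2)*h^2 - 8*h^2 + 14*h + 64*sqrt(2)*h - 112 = (h - 8)*(h - 7*sqrt(2))*(h - sqrt(2))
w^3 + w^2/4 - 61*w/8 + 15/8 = (w - 5/2)*(w - 1/4)*(w + 3)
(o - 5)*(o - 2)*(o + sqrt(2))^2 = o^4 - 7*o^3 + 2*sqrt(2)*o^3 - 14*sqrt(2)*o^2 + 12*o^2 - 14*o + 20*sqrt(2)*o + 20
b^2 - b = b*(b - 1)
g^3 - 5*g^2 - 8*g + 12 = (g - 6)*(g - 1)*(g + 2)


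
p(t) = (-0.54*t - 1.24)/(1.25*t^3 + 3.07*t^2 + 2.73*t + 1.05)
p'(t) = (-0.54*t - 1.24)*(-3.75*t^2 - 6.14*t - 2.73)/(1.25*t^3 + 3.07*t^2 + 2.73*t + 1.05)^2 - 0.54/(1.25*t^3 + 3.07*t^2 + 2.73*t + 1.05)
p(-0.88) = -4.42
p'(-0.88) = 2.77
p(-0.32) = -2.37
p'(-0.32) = 4.86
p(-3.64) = -0.03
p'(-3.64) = -0.01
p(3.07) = -0.04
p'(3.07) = 0.02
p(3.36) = -0.03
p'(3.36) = 0.02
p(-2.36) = -0.01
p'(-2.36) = 0.10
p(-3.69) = -0.03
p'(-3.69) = -0.01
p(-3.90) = -0.02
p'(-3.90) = -0.01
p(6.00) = -0.01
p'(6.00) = 0.00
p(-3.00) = -0.03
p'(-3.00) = 0.00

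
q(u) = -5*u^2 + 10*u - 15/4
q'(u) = 10 - 10*u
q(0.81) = 1.07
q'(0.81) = 1.90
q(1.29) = 0.83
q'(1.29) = -2.90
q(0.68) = 0.74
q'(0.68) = 3.20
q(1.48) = 0.10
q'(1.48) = -4.80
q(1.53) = -0.15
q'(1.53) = -5.30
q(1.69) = -1.13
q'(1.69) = -6.90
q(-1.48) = -29.50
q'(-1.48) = 24.80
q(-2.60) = -63.55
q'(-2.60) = 36.00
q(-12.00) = -843.75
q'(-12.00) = 130.00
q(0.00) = -3.75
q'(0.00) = 10.00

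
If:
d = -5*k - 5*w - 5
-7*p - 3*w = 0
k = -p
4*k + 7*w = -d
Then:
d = -305/11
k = 15/11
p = -15/11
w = 35/11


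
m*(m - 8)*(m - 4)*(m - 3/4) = m^4 - 51*m^3/4 + 41*m^2 - 24*m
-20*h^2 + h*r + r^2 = (-4*h + r)*(5*h + r)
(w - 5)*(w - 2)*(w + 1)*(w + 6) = w^4 - 33*w^2 + 28*w + 60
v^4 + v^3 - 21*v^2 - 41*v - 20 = (v - 5)*(v + 1)^2*(v + 4)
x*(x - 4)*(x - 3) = x^3 - 7*x^2 + 12*x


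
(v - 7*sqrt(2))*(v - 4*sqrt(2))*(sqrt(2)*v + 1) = sqrt(2)*v^3 - 21*v^2 + 45*sqrt(2)*v + 56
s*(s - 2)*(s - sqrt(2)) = s^3 - 2*s^2 - sqrt(2)*s^2 + 2*sqrt(2)*s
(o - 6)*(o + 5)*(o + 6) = o^3 + 5*o^2 - 36*o - 180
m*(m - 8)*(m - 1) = m^3 - 9*m^2 + 8*m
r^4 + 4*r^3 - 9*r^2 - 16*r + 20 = (r - 2)*(r - 1)*(r + 2)*(r + 5)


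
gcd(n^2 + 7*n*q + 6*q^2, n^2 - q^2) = n + q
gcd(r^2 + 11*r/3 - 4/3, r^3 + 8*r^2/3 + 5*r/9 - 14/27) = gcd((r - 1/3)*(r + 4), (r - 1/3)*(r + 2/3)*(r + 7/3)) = r - 1/3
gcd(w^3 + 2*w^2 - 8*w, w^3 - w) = w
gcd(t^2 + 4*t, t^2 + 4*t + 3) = 1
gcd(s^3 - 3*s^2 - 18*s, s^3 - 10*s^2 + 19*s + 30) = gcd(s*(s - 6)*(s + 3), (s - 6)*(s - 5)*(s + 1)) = s - 6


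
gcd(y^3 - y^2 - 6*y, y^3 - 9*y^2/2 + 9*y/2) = y^2 - 3*y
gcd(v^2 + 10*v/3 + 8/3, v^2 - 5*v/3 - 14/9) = 1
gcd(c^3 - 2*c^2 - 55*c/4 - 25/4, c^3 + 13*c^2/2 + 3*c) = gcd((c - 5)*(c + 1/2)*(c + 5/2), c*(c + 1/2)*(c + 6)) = c + 1/2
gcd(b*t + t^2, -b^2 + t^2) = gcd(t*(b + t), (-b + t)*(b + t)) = b + t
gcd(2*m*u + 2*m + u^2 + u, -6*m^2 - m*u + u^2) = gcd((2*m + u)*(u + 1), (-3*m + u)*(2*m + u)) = 2*m + u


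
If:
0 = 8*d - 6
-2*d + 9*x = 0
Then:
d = 3/4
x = 1/6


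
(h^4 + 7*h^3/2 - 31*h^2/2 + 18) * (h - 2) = h^5 + 3*h^4/2 - 45*h^3/2 + 31*h^2 + 18*h - 36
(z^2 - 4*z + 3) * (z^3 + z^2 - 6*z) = z^5 - 3*z^4 - 7*z^3 + 27*z^2 - 18*z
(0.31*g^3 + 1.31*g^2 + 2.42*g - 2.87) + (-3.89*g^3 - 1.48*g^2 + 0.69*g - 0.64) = -3.58*g^3 - 0.17*g^2 + 3.11*g - 3.51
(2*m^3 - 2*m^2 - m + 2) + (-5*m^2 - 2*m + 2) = 2*m^3 - 7*m^2 - 3*m + 4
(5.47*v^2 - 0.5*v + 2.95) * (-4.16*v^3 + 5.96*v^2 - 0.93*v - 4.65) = -22.7552*v^5 + 34.6812*v^4 - 20.3391*v^3 - 7.3885*v^2 - 0.4185*v - 13.7175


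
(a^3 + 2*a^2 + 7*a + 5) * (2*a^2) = 2*a^5 + 4*a^4 + 14*a^3 + 10*a^2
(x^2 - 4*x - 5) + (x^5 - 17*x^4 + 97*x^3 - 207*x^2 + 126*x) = x^5 - 17*x^4 + 97*x^3 - 206*x^2 + 122*x - 5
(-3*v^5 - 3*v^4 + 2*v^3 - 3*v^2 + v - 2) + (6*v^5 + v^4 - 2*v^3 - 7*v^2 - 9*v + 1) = 3*v^5 - 2*v^4 - 10*v^2 - 8*v - 1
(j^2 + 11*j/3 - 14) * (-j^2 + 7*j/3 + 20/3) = -j^4 - 4*j^3/3 + 263*j^2/9 - 74*j/9 - 280/3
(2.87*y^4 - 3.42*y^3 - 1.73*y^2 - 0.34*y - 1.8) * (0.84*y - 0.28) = 2.4108*y^5 - 3.6764*y^4 - 0.4956*y^3 + 0.1988*y^2 - 1.4168*y + 0.504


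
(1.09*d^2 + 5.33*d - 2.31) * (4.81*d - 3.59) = 5.2429*d^3 + 21.7242*d^2 - 30.2458*d + 8.2929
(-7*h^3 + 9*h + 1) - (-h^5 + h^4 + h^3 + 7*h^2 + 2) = h^5 - h^4 - 8*h^3 - 7*h^2 + 9*h - 1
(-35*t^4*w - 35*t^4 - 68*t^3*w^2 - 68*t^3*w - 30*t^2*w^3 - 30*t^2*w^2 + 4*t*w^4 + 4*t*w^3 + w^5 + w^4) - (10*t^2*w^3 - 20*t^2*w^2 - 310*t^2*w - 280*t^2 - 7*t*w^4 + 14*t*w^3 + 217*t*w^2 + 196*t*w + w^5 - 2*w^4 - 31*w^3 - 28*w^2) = -35*t^4*w - 35*t^4 - 68*t^3*w^2 - 68*t^3*w - 40*t^2*w^3 - 10*t^2*w^2 + 310*t^2*w + 280*t^2 + 11*t*w^4 - 10*t*w^3 - 217*t*w^2 - 196*t*w + 3*w^4 + 31*w^3 + 28*w^2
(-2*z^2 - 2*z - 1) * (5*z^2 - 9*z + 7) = -10*z^4 + 8*z^3 - z^2 - 5*z - 7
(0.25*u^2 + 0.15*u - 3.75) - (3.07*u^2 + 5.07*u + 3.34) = -2.82*u^2 - 4.92*u - 7.09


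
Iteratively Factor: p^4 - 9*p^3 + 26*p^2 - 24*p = (p)*(p^3 - 9*p^2 + 26*p - 24) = p*(p - 3)*(p^2 - 6*p + 8) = p*(p - 4)*(p - 3)*(p - 2)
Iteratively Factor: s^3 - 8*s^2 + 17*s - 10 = (s - 2)*(s^2 - 6*s + 5) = (s - 2)*(s - 1)*(s - 5)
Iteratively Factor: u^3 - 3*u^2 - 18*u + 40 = (u + 4)*(u^2 - 7*u + 10) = (u - 2)*(u + 4)*(u - 5)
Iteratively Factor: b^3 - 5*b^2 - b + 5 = (b - 1)*(b^2 - 4*b - 5) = (b - 5)*(b - 1)*(b + 1)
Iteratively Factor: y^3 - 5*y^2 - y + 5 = (y + 1)*(y^2 - 6*y + 5) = (y - 5)*(y + 1)*(y - 1)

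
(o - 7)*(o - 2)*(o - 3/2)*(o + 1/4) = o^4 - 41*o^3/4 + 199*o^2/8 - 113*o/8 - 21/4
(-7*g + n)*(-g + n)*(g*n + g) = 7*g^3*n + 7*g^3 - 8*g^2*n^2 - 8*g^2*n + g*n^3 + g*n^2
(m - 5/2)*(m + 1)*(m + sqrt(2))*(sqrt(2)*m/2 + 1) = sqrt(2)*m^4/2 - 3*sqrt(2)*m^3/4 + 2*m^3 - 3*m^2 - sqrt(2)*m^2/4 - 5*m - 3*sqrt(2)*m/2 - 5*sqrt(2)/2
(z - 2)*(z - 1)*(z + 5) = z^3 + 2*z^2 - 13*z + 10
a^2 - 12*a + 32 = (a - 8)*(a - 4)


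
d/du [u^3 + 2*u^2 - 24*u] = 3*u^2 + 4*u - 24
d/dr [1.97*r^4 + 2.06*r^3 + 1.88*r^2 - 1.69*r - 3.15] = 7.88*r^3 + 6.18*r^2 + 3.76*r - 1.69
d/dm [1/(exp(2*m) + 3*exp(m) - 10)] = (-2*exp(m) - 3)*exp(m)/(exp(2*m) + 3*exp(m) - 10)^2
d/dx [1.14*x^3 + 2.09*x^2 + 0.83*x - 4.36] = 3.42*x^2 + 4.18*x + 0.83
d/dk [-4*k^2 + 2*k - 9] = 2 - 8*k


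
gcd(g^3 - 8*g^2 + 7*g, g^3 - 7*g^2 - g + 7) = g^2 - 8*g + 7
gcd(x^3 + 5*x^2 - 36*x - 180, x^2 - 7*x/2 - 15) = x - 6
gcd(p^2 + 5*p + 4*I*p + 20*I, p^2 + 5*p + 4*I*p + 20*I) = p^2 + p*(5 + 4*I) + 20*I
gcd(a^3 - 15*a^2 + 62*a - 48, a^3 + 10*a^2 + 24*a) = 1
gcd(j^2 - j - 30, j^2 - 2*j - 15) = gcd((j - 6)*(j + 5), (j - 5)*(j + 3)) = 1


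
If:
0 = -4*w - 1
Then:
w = -1/4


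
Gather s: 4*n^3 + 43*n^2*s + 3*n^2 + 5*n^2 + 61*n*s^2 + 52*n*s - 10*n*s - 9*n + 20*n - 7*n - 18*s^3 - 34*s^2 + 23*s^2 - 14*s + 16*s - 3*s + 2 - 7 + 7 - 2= 4*n^3 + 8*n^2 + 4*n - 18*s^3 + s^2*(61*n - 11) + s*(43*n^2 + 42*n - 1)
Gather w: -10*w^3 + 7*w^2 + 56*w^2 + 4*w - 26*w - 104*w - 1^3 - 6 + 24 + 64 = -10*w^3 + 63*w^2 - 126*w + 81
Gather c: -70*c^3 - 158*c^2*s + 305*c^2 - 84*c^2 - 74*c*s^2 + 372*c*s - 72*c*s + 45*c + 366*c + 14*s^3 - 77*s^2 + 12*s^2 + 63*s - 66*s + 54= -70*c^3 + c^2*(221 - 158*s) + c*(-74*s^2 + 300*s + 411) + 14*s^3 - 65*s^2 - 3*s + 54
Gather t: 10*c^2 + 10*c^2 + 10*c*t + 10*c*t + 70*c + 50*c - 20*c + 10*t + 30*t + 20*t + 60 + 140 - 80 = 20*c^2 + 100*c + t*(20*c + 60) + 120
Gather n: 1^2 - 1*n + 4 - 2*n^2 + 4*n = -2*n^2 + 3*n + 5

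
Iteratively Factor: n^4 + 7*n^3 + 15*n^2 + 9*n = (n)*(n^3 + 7*n^2 + 15*n + 9) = n*(n + 3)*(n^2 + 4*n + 3) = n*(n + 1)*(n + 3)*(n + 3)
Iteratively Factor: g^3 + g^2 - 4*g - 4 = (g + 1)*(g^2 - 4) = (g + 1)*(g + 2)*(g - 2)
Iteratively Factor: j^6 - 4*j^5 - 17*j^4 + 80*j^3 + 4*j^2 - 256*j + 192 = (j - 1)*(j^5 - 3*j^4 - 20*j^3 + 60*j^2 + 64*j - 192) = (j - 1)*(j + 4)*(j^4 - 7*j^3 + 8*j^2 + 28*j - 48) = (j - 3)*(j - 1)*(j + 4)*(j^3 - 4*j^2 - 4*j + 16) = (j - 3)*(j - 2)*(j - 1)*(j + 4)*(j^2 - 2*j - 8) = (j - 3)*(j - 2)*(j - 1)*(j + 2)*(j + 4)*(j - 4)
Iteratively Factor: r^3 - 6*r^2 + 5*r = (r)*(r^2 - 6*r + 5) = r*(r - 5)*(r - 1)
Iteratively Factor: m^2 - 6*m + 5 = (m - 5)*(m - 1)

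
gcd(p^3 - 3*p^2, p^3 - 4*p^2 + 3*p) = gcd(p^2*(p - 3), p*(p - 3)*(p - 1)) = p^2 - 3*p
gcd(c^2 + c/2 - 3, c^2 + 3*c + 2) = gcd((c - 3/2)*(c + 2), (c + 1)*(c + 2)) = c + 2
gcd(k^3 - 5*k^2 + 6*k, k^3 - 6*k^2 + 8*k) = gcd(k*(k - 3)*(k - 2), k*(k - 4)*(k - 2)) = k^2 - 2*k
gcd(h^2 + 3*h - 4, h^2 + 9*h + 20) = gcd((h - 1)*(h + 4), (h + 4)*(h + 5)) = h + 4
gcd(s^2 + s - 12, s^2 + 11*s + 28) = s + 4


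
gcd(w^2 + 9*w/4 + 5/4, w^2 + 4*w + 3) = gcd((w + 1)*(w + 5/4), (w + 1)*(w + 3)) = w + 1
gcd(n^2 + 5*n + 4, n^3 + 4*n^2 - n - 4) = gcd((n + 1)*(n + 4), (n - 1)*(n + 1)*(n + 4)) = n^2 + 5*n + 4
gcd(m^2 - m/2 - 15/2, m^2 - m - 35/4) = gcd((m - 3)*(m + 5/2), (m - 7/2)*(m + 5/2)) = m + 5/2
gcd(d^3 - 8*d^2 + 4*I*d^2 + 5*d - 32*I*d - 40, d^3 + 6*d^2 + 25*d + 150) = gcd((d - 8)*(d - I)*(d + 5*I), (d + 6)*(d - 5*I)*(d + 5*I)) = d + 5*I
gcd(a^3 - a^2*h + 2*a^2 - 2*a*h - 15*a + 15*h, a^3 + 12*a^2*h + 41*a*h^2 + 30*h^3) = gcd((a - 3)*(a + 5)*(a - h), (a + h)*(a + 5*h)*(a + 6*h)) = 1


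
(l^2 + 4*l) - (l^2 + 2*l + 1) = 2*l - 1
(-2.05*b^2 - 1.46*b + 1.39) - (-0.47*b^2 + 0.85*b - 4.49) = -1.58*b^2 - 2.31*b + 5.88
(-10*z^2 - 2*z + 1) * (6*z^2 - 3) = -60*z^4 - 12*z^3 + 36*z^2 + 6*z - 3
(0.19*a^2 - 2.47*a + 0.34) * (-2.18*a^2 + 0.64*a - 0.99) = -0.4142*a^4 + 5.5062*a^3 - 2.5101*a^2 + 2.6629*a - 0.3366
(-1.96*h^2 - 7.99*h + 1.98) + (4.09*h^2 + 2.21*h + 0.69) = 2.13*h^2 - 5.78*h + 2.67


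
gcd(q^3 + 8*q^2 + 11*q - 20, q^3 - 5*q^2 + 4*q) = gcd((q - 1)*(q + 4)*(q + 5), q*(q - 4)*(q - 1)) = q - 1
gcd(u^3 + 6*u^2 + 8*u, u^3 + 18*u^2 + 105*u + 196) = u + 4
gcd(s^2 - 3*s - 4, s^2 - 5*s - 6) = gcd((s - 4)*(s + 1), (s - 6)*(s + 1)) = s + 1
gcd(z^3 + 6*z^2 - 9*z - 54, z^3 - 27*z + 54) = z^2 + 3*z - 18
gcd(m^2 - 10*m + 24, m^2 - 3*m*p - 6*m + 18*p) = m - 6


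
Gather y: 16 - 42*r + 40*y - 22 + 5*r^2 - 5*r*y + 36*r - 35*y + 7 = 5*r^2 - 6*r + y*(5 - 5*r) + 1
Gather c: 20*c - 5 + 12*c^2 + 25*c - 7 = 12*c^2 + 45*c - 12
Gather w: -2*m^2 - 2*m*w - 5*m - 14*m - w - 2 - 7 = -2*m^2 - 19*m + w*(-2*m - 1) - 9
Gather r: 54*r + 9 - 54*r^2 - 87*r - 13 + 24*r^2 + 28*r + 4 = -30*r^2 - 5*r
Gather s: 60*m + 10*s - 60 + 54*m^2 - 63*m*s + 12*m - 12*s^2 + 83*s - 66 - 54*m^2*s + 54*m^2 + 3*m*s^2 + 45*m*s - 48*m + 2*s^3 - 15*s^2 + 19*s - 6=108*m^2 + 24*m + 2*s^3 + s^2*(3*m - 27) + s*(-54*m^2 - 18*m + 112) - 132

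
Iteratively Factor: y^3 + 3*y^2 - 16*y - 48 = (y + 4)*(y^2 - y - 12) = (y + 3)*(y + 4)*(y - 4)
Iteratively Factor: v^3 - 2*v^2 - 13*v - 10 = (v - 5)*(v^2 + 3*v + 2) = (v - 5)*(v + 1)*(v + 2)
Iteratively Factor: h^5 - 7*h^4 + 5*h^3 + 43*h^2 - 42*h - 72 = (h - 4)*(h^4 - 3*h^3 - 7*h^2 + 15*h + 18) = (h - 4)*(h - 3)*(h^3 - 7*h - 6) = (h - 4)*(h - 3)*(h + 1)*(h^2 - h - 6) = (h - 4)*(h - 3)^2*(h + 1)*(h + 2)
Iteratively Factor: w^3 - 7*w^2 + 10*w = (w - 2)*(w^2 - 5*w) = w*(w - 2)*(w - 5)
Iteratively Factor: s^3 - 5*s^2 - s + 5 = (s - 5)*(s^2 - 1) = (s - 5)*(s + 1)*(s - 1)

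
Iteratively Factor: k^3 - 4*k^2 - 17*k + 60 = (k - 5)*(k^2 + k - 12) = (k - 5)*(k - 3)*(k + 4)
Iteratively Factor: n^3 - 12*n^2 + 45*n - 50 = (n - 5)*(n^2 - 7*n + 10) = (n - 5)^2*(n - 2)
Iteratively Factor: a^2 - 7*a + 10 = (a - 5)*(a - 2)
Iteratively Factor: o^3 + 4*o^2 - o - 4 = (o + 4)*(o^2 - 1) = (o - 1)*(o + 4)*(o + 1)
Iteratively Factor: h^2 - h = (h)*(h - 1)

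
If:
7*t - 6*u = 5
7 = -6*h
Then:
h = -7/6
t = 6*u/7 + 5/7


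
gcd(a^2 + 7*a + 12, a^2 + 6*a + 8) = a + 4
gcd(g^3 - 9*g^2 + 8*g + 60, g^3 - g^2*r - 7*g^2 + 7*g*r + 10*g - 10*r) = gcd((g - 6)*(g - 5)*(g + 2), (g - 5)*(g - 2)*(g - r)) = g - 5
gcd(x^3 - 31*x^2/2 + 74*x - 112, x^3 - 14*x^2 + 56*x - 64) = x^2 - 12*x + 32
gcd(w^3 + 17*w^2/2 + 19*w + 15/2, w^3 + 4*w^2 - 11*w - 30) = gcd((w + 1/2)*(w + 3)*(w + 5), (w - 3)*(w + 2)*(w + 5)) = w + 5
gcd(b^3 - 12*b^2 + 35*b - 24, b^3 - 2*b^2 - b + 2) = b - 1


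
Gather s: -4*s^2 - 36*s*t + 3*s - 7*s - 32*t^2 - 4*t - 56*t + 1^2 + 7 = -4*s^2 + s*(-36*t - 4) - 32*t^2 - 60*t + 8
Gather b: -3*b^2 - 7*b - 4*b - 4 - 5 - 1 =-3*b^2 - 11*b - 10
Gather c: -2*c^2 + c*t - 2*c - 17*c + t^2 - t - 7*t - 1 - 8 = -2*c^2 + c*(t - 19) + t^2 - 8*t - 9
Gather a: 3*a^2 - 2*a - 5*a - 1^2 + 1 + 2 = 3*a^2 - 7*a + 2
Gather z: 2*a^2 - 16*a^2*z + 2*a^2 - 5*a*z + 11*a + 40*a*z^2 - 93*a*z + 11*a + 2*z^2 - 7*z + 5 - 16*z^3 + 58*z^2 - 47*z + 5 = 4*a^2 + 22*a - 16*z^3 + z^2*(40*a + 60) + z*(-16*a^2 - 98*a - 54) + 10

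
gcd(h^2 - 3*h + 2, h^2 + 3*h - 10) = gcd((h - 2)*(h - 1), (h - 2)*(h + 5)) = h - 2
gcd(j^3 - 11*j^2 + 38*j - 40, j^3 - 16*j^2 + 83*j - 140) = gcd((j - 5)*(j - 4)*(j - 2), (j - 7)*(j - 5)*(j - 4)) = j^2 - 9*j + 20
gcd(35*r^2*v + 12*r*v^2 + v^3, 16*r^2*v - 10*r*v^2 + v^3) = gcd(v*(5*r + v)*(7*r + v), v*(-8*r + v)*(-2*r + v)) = v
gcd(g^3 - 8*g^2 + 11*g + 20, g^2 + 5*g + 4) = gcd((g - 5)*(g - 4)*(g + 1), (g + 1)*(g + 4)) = g + 1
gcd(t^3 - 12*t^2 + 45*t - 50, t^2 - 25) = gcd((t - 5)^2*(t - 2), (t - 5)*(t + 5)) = t - 5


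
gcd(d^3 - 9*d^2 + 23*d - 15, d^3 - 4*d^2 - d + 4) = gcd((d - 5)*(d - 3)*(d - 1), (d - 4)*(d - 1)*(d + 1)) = d - 1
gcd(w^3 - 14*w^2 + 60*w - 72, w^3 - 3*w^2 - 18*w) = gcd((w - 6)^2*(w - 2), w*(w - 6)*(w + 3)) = w - 6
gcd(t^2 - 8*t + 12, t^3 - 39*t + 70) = t - 2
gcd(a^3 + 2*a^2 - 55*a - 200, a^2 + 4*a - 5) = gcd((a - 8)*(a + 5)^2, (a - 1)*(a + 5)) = a + 5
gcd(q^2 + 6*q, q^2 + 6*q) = q^2 + 6*q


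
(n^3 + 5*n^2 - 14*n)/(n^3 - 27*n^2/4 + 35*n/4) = 4*(n^2 + 5*n - 14)/(4*n^2 - 27*n + 35)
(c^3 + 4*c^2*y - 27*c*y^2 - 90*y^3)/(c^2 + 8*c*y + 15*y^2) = (c^2 + c*y - 30*y^2)/(c + 5*y)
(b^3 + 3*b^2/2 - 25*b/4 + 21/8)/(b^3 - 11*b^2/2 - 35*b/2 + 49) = (b^2 - 2*b + 3/4)/(b^2 - 9*b + 14)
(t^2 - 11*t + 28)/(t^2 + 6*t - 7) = (t^2 - 11*t + 28)/(t^2 + 6*t - 7)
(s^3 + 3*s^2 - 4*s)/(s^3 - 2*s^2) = (s^2 + 3*s - 4)/(s*(s - 2))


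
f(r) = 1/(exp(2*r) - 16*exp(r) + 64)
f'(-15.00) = 0.00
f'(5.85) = -0.00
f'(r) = (-2*exp(2*r) + 16*exp(r))/(exp(2*r) - 16*exp(r) + 64)^2 = 2*(8 - exp(r))*exp(r)/(exp(2*r) - 16*exp(r) + 64)^2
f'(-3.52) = 0.00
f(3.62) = 0.00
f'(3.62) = -0.00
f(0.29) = 0.02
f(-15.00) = 0.02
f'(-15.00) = 0.00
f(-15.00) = 0.02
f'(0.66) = 0.02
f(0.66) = 0.03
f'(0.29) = 0.01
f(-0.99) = 0.02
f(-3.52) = 0.02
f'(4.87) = -0.00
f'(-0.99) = 0.00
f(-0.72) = 0.02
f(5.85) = 0.00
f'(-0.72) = 0.00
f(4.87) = 0.00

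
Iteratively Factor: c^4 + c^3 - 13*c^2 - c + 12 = (c - 3)*(c^3 + 4*c^2 - c - 4) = (c - 3)*(c + 4)*(c^2 - 1) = (c - 3)*(c - 1)*(c + 4)*(c + 1)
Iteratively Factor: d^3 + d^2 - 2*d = (d - 1)*(d^2 + 2*d) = d*(d - 1)*(d + 2)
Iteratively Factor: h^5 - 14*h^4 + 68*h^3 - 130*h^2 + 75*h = (h - 5)*(h^4 - 9*h^3 + 23*h^2 - 15*h) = (h - 5)*(h - 1)*(h^3 - 8*h^2 + 15*h) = (h - 5)^2*(h - 1)*(h^2 - 3*h) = (h - 5)^2*(h - 3)*(h - 1)*(h)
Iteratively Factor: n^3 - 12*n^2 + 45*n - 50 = (n - 5)*(n^2 - 7*n + 10) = (n - 5)*(n - 2)*(n - 5)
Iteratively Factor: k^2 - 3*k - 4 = (k + 1)*(k - 4)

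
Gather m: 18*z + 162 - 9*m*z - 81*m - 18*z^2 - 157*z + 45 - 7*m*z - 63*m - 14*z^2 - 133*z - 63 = m*(-16*z - 144) - 32*z^2 - 272*z + 144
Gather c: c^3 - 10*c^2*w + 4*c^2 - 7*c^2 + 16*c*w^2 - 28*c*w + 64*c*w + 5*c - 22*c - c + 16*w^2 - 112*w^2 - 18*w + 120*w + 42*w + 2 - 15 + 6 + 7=c^3 + c^2*(-10*w - 3) + c*(16*w^2 + 36*w - 18) - 96*w^2 + 144*w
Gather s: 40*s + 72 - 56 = 40*s + 16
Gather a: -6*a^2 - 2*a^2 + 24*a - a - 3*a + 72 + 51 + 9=-8*a^2 + 20*a + 132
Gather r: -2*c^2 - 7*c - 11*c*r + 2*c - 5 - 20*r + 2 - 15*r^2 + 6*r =-2*c^2 - 5*c - 15*r^2 + r*(-11*c - 14) - 3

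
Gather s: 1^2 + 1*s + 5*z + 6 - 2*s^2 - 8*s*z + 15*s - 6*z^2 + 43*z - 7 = -2*s^2 + s*(16 - 8*z) - 6*z^2 + 48*z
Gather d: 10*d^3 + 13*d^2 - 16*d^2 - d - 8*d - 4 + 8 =10*d^3 - 3*d^2 - 9*d + 4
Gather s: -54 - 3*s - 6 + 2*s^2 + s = 2*s^2 - 2*s - 60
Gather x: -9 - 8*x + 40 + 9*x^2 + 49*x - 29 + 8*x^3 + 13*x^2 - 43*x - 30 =8*x^3 + 22*x^2 - 2*x - 28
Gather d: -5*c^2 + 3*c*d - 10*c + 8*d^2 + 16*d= -5*c^2 - 10*c + 8*d^2 + d*(3*c + 16)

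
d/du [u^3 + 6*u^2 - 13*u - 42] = 3*u^2 + 12*u - 13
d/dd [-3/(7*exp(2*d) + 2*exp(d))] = 6*(7*exp(d) + 1)*exp(-d)/(7*exp(d) + 2)^2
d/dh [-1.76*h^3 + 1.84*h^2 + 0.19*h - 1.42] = -5.28*h^2 + 3.68*h + 0.19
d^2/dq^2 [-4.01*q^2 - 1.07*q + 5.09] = -8.02000000000000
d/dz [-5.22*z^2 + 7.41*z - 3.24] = 7.41 - 10.44*z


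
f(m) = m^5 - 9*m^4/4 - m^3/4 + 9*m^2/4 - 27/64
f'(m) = 5*m^4 - 9*m^3 - 3*m^2/4 + 9*m/2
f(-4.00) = -1548.42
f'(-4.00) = 1826.00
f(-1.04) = -1.56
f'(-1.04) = 10.48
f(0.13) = -0.39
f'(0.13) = 0.55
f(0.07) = -0.41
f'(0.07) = 0.31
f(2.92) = 61.25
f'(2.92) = 146.17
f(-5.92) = -9904.50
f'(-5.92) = 7955.60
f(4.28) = 702.39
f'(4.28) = 977.72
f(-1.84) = -38.13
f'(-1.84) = 102.56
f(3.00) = 73.83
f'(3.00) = 168.75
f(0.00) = -0.42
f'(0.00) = 0.00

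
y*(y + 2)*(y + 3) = y^3 + 5*y^2 + 6*y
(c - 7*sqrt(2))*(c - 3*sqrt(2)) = c^2 - 10*sqrt(2)*c + 42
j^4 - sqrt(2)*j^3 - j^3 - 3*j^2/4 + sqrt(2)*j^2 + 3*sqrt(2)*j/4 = j*(j - 3/2)*(j + 1/2)*(j - sqrt(2))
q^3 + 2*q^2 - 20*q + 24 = (q - 2)^2*(q + 6)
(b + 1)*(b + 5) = b^2 + 6*b + 5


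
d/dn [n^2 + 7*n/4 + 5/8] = 2*n + 7/4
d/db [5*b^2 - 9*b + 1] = 10*b - 9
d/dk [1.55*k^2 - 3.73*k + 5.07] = 3.1*k - 3.73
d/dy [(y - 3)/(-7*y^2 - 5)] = (-7*y^2 + 14*y*(y - 3) - 5)/(7*y^2 + 5)^2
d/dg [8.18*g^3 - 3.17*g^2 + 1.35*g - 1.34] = 24.54*g^2 - 6.34*g + 1.35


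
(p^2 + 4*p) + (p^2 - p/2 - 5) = 2*p^2 + 7*p/2 - 5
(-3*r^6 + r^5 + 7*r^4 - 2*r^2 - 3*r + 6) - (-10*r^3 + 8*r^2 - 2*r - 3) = -3*r^6 + r^5 + 7*r^4 + 10*r^3 - 10*r^2 - r + 9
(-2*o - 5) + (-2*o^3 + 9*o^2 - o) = -2*o^3 + 9*o^2 - 3*o - 5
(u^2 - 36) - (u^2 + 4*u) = -4*u - 36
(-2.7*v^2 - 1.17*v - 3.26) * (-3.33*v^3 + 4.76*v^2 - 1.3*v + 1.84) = 8.991*v^5 - 8.9559*v^4 + 8.7966*v^3 - 18.9646*v^2 + 2.0852*v - 5.9984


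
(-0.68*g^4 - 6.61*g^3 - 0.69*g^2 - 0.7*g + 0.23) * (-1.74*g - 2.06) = 1.1832*g^5 + 12.9022*g^4 + 14.8172*g^3 + 2.6394*g^2 + 1.0418*g - 0.4738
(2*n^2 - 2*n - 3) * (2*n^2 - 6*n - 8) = 4*n^4 - 16*n^3 - 10*n^2 + 34*n + 24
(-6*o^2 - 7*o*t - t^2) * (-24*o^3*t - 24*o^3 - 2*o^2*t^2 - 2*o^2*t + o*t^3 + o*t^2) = 144*o^5*t + 144*o^5 + 180*o^4*t^2 + 180*o^4*t + 32*o^3*t^3 + 32*o^3*t^2 - 5*o^2*t^4 - 5*o^2*t^3 - o*t^5 - o*t^4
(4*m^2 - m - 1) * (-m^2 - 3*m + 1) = -4*m^4 - 11*m^3 + 8*m^2 + 2*m - 1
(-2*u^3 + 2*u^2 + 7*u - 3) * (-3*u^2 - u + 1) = 6*u^5 - 4*u^4 - 25*u^3 + 4*u^2 + 10*u - 3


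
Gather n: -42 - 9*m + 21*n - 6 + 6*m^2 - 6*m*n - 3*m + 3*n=6*m^2 - 12*m + n*(24 - 6*m) - 48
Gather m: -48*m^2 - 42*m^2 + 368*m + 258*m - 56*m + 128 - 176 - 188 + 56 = -90*m^2 + 570*m - 180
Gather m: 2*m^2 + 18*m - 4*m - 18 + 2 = 2*m^2 + 14*m - 16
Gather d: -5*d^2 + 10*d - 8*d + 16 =-5*d^2 + 2*d + 16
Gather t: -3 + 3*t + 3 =3*t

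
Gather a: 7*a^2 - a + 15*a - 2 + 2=7*a^2 + 14*a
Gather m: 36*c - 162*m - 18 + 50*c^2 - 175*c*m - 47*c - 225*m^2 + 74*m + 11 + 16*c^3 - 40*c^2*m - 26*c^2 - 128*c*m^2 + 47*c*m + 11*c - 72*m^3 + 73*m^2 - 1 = 16*c^3 + 24*c^2 - 72*m^3 + m^2*(-128*c - 152) + m*(-40*c^2 - 128*c - 88) - 8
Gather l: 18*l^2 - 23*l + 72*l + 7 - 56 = 18*l^2 + 49*l - 49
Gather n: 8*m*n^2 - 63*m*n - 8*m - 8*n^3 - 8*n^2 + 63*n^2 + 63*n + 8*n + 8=-8*m - 8*n^3 + n^2*(8*m + 55) + n*(71 - 63*m) + 8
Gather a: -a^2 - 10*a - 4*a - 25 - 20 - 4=-a^2 - 14*a - 49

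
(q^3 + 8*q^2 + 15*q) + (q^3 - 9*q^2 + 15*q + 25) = 2*q^3 - q^2 + 30*q + 25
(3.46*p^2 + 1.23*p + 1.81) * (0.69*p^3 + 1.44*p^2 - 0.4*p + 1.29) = 2.3874*p^5 + 5.8311*p^4 + 1.6361*p^3 + 6.5778*p^2 + 0.8627*p + 2.3349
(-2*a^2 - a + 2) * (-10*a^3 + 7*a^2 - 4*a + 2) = 20*a^5 - 4*a^4 - 19*a^3 + 14*a^2 - 10*a + 4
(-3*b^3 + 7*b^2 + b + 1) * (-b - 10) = 3*b^4 + 23*b^3 - 71*b^2 - 11*b - 10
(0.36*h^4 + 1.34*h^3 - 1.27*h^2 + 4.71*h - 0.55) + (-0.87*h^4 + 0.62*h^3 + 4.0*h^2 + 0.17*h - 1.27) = -0.51*h^4 + 1.96*h^3 + 2.73*h^2 + 4.88*h - 1.82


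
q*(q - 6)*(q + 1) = q^3 - 5*q^2 - 6*q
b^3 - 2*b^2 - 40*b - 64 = (b - 8)*(b + 2)*(b + 4)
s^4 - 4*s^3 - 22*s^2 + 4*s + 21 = (s - 7)*(s - 1)*(s + 1)*(s + 3)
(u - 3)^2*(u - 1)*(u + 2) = u^4 - 5*u^3 + u^2 + 21*u - 18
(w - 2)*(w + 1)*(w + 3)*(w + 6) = w^4 + 8*w^3 + 7*w^2 - 36*w - 36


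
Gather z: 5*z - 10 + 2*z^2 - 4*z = 2*z^2 + z - 10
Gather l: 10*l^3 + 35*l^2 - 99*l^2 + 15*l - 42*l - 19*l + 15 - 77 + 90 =10*l^3 - 64*l^2 - 46*l + 28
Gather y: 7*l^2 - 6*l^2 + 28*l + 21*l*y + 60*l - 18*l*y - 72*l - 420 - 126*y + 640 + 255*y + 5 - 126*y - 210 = l^2 + 16*l + y*(3*l + 3) + 15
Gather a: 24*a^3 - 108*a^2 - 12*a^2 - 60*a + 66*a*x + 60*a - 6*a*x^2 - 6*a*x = 24*a^3 - 120*a^2 + a*(-6*x^2 + 60*x)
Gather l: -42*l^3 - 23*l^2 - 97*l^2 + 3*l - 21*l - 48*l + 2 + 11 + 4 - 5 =-42*l^3 - 120*l^2 - 66*l + 12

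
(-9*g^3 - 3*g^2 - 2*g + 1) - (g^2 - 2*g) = -9*g^3 - 4*g^2 + 1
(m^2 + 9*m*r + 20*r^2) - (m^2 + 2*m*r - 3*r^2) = 7*m*r + 23*r^2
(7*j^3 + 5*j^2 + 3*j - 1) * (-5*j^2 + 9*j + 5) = -35*j^5 + 38*j^4 + 65*j^3 + 57*j^2 + 6*j - 5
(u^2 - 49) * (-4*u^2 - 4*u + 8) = -4*u^4 - 4*u^3 + 204*u^2 + 196*u - 392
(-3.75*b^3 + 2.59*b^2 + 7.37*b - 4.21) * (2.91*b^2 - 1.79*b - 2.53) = -10.9125*b^5 + 14.2494*b^4 + 26.2981*b^3 - 31.9961*b^2 - 11.1102*b + 10.6513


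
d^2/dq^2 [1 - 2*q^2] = -4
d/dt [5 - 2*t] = -2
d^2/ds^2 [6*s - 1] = 0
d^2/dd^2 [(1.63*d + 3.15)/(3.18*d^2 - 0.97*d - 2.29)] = ((-31.1004*d - 16.8718)*(-3.18*d^2 + 0.97*d + 2.29) - (1.63*d + 3.15)*(6.36*d - 0.97)*(12.72*d - 1.94))/(-3.18*d^2 + 0.97*d + 2.29)^3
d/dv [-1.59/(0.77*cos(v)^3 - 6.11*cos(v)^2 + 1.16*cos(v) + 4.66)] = (-3.6729*cos(v)^2 + 19.4298*cos(v) - 1.8444)*sin(v)/(0.77*cos(v)^3 - 6.11*cos(v)^2 + 1.16*cos(v) + 4.66)^2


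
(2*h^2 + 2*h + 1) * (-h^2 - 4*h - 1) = -2*h^4 - 10*h^3 - 11*h^2 - 6*h - 1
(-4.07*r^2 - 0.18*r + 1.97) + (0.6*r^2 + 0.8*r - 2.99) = -3.47*r^2 + 0.62*r - 1.02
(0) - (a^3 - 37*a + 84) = -a^3 + 37*a - 84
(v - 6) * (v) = v^2 - 6*v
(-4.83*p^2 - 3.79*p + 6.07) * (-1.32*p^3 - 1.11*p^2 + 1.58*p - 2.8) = 6.3756*p^5 + 10.3641*p^4 - 11.4369*p^3 + 0.798099999999998*p^2 + 20.2026*p - 16.996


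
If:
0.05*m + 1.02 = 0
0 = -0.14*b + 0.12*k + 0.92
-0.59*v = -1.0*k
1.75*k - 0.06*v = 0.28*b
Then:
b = 7.69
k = 1.31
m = -20.40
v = 2.21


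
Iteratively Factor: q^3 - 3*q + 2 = (q + 2)*(q^2 - 2*q + 1) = (q - 1)*(q + 2)*(q - 1)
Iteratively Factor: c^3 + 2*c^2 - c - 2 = (c + 2)*(c^2 - 1) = (c + 1)*(c + 2)*(c - 1)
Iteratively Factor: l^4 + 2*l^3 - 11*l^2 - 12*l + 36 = (l + 3)*(l^3 - l^2 - 8*l + 12) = (l + 3)^2*(l^2 - 4*l + 4) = (l - 2)*(l + 3)^2*(l - 2)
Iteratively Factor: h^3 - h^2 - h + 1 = (h - 1)*(h^2 - 1) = (h - 1)^2*(h + 1)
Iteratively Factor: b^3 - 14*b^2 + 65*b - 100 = (b - 5)*(b^2 - 9*b + 20) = (b - 5)*(b - 4)*(b - 5)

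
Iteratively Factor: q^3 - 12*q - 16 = (q + 2)*(q^2 - 2*q - 8) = (q - 4)*(q + 2)*(q + 2)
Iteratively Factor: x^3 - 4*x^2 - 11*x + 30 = (x + 3)*(x^2 - 7*x + 10) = (x - 5)*(x + 3)*(x - 2)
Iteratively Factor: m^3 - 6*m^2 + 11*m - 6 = (m - 2)*(m^2 - 4*m + 3) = (m - 3)*(m - 2)*(m - 1)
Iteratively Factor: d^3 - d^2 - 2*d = (d - 2)*(d^2 + d) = (d - 2)*(d + 1)*(d)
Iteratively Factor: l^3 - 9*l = (l)*(l^2 - 9) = l*(l - 3)*(l + 3)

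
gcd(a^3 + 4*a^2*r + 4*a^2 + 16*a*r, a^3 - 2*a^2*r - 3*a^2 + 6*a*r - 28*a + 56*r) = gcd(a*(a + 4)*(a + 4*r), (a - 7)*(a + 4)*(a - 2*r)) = a + 4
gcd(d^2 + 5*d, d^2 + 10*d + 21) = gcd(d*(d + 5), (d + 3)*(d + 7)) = 1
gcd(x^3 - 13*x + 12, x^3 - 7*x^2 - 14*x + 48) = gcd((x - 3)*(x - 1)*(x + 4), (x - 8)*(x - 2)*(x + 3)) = 1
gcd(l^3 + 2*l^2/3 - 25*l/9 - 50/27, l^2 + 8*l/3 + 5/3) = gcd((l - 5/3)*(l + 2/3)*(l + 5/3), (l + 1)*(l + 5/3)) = l + 5/3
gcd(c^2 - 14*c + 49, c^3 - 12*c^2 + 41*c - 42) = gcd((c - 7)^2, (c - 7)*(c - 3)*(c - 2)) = c - 7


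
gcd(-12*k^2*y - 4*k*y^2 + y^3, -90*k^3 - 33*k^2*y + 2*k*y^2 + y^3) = -6*k + y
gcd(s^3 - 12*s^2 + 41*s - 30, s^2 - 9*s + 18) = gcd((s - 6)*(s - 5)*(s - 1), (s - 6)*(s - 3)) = s - 6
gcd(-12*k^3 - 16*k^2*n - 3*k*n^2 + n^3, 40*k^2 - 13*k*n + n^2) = 1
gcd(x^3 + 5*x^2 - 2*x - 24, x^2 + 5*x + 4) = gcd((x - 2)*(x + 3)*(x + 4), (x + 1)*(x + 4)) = x + 4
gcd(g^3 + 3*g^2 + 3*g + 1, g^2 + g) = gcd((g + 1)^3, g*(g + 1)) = g + 1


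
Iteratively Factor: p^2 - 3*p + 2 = (p - 1)*(p - 2)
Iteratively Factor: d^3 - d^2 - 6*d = (d - 3)*(d^2 + 2*d) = (d - 3)*(d + 2)*(d)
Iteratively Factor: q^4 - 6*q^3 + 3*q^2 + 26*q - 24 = (q + 2)*(q^3 - 8*q^2 + 19*q - 12) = (q - 4)*(q + 2)*(q^2 - 4*q + 3) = (q - 4)*(q - 1)*(q + 2)*(q - 3)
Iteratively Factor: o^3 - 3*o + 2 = (o + 2)*(o^2 - 2*o + 1) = (o - 1)*(o + 2)*(o - 1)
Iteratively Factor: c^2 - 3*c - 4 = (c - 4)*(c + 1)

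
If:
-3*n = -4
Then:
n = 4/3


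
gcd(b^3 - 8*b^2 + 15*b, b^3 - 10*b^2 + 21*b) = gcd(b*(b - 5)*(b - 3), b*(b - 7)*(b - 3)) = b^2 - 3*b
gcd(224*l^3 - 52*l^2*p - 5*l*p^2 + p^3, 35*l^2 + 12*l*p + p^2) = 7*l + p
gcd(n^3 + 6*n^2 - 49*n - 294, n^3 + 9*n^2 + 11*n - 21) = n + 7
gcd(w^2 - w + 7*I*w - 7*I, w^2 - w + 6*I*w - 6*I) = w - 1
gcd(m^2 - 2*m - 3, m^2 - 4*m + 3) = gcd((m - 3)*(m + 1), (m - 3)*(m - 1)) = m - 3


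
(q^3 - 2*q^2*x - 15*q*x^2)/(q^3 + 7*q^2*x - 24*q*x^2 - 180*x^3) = q*(q + 3*x)/(q^2 + 12*q*x + 36*x^2)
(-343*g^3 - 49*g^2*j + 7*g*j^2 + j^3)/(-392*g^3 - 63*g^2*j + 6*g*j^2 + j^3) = (7*g - j)/(8*g - j)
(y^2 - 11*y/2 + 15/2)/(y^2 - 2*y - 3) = (y - 5/2)/(y + 1)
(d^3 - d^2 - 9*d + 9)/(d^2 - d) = d - 9/d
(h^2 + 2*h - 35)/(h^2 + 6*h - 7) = (h - 5)/(h - 1)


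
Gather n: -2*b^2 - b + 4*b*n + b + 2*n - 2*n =-2*b^2 + 4*b*n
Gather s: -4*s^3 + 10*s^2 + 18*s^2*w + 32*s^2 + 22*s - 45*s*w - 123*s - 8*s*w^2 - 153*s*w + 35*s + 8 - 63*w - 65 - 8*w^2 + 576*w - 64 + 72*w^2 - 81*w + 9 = -4*s^3 + s^2*(18*w + 42) + s*(-8*w^2 - 198*w - 66) + 64*w^2 + 432*w - 112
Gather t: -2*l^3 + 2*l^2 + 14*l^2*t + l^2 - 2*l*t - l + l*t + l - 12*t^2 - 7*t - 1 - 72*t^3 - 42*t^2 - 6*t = -2*l^3 + 3*l^2 - 72*t^3 - 54*t^2 + t*(14*l^2 - l - 13) - 1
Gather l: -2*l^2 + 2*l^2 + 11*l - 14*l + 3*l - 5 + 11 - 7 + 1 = 0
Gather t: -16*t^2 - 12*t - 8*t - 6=-16*t^2 - 20*t - 6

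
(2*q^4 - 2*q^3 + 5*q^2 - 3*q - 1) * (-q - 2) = -2*q^5 - 2*q^4 - q^3 - 7*q^2 + 7*q + 2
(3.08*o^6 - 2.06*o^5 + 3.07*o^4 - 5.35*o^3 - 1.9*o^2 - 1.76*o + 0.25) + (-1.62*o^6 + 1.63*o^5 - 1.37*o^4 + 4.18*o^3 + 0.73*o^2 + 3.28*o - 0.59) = 1.46*o^6 - 0.43*o^5 + 1.7*o^4 - 1.17*o^3 - 1.17*o^2 + 1.52*o - 0.34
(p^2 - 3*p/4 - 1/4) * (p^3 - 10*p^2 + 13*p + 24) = p^5 - 43*p^4/4 + 81*p^3/4 + 67*p^2/4 - 85*p/4 - 6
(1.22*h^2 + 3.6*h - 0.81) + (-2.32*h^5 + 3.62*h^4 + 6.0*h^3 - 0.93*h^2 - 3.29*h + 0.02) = -2.32*h^5 + 3.62*h^4 + 6.0*h^3 + 0.29*h^2 + 0.31*h - 0.79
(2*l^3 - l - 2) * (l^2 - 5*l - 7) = 2*l^5 - 10*l^4 - 15*l^3 + 3*l^2 + 17*l + 14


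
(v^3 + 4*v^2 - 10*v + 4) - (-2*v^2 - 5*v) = v^3 + 6*v^2 - 5*v + 4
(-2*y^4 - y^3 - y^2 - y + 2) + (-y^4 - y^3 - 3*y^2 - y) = -3*y^4 - 2*y^3 - 4*y^2 - 2*y + 2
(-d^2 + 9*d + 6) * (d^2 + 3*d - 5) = -d^4 + 6*d^3 + 38*d^2 - 27*d - 30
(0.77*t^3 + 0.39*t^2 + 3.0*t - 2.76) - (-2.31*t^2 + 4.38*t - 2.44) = 0.77*t^3 + 2.7*t^2 - 1.38*t - 0.32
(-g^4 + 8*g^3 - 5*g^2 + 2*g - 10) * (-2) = 2*g^4 - 16*g^3 + 10*g^2 - 4*g + 20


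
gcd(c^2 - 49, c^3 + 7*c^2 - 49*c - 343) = c^2 - 49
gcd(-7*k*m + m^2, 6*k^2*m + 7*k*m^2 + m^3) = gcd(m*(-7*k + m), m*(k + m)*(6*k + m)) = m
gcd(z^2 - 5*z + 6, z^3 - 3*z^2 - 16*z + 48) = z - 3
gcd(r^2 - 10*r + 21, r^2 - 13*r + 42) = r - 7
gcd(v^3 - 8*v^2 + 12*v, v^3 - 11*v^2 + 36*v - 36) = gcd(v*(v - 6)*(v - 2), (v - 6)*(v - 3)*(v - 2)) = v^2 - 8*v + 12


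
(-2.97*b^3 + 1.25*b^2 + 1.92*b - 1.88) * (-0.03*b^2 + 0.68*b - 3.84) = 0.0891*b^5 - 2.0571*b^4 + 12.1972*b^3 - 3.438*b^2 - 8.6512*b + 7.2192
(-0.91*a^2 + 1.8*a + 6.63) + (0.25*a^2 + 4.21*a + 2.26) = -0.66*a^2 + 6.01*a + 8.89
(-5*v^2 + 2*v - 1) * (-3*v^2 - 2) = 15*v^4 - 6*v^3 + 13*v^2 - 4*v + 2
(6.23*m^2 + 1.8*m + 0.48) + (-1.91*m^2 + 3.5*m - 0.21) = 4.32*m^2 + 5.3*m + 0.27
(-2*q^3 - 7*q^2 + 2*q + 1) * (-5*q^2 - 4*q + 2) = 10*q^5 + 43*q^4 + 14*q^3 - 27*q^2 + 2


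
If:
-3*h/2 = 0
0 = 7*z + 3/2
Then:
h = 0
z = -3/14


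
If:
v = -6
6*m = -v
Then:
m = 1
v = -6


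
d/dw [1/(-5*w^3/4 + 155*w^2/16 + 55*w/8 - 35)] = 32*(6*w^2 - 31*w - 11)/(5*(4*w^3 - 31*w^2 - 22*w + 112)^2)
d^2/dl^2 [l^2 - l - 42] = 2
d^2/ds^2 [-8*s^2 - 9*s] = -16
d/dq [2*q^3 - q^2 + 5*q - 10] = 6*q^2 - 2*q + 5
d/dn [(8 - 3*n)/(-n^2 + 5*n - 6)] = (-3*n^2 + 16*n - 22)/(n^4 - 10*n^3 + 37*n^2 - 60*n + 36)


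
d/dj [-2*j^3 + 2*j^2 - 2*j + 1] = -6*j^2 + 4*j - 2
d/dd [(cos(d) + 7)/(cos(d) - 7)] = 14*sin(d)/(cos(d) - 7)^2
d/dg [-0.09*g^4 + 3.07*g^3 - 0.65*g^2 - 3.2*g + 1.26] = -0.36*g^3 + 9.21*g^2 - 1.3*g - 3.2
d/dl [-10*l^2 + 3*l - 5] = 3 - 20*l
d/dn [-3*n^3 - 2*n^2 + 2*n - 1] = -9*n^2 - 4*n + 2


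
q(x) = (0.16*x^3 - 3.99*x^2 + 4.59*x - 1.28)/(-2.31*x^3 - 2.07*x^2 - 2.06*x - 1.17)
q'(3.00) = -0.02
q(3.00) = 0.22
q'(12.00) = -0.01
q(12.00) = 0.06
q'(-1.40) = -5.67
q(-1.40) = -4.00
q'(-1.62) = -3.40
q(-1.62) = -3.03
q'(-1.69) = -2.95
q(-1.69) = -2.81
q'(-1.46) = -4.86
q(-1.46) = -3.68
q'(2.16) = 0.03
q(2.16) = 0.22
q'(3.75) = -0.03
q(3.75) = 0.20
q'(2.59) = -0.00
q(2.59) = 0.22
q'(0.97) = 0.27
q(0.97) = 0.06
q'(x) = (0.48*x^2 - 7.98*x + 4.59)/(-2.31*x^3 - 2.07*x^2 - 2.06*x - 1.17) + (6.93*x^2 + 4.14*x + 2.06)*(0.16*x^3 - 3.99*x^2 + 4.59*x - 1.28)/(-2.31*x^3 - 2.07*x^2 - 2.06*x - 1.17)^2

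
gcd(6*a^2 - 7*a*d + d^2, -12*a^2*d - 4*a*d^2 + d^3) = 6*a - d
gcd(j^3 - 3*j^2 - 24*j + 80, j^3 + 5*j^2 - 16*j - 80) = j^2 + j - 20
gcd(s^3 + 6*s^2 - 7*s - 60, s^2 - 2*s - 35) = s + 5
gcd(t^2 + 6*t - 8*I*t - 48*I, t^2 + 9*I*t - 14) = 1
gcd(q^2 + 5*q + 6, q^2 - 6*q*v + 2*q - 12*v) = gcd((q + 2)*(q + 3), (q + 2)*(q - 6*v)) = q + 2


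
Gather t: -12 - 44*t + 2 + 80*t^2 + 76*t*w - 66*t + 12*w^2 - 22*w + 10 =80*t^2 + t*(76*w - 110) + 12*w^2 - 22*w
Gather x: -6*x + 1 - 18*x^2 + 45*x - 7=-18*x^2 + 39*x - 6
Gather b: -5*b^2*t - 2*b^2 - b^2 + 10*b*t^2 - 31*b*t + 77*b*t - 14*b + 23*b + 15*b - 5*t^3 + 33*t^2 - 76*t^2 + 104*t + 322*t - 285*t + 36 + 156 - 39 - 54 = b^2*(-5*t - 3) + b*(10*t^2 + 46*t + 24) - 5*t^3 - 43*t^2 + 141*t + 99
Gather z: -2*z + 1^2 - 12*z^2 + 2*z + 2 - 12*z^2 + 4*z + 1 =-24*z^2 + 4*z + 4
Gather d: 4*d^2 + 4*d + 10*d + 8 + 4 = 4*d^2 + 14*d + 12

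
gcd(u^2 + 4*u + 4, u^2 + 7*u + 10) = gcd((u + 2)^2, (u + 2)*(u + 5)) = u + 2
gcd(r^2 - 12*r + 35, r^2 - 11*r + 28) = r - 7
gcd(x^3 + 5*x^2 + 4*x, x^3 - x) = x^2 + x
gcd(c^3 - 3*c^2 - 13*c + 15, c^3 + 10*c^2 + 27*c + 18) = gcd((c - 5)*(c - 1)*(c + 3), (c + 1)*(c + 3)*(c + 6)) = c + 3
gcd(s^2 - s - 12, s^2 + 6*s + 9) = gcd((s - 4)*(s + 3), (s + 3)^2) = s + 3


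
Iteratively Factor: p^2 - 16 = (p + 4)*(p - 4)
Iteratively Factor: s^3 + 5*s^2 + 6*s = (s + 2)*(s^2 + 3*s) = (s + 2)*(s + 3)*(s)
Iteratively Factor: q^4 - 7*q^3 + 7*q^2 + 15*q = (q)*(q^3 - 7*q^2 + 7*q + 15) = q*(q - 5)*(q^2 - 2*q - 3) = q*(q - 5)*(q - 3)*(q + 1)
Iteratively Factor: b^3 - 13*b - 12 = (b - 4)*(b^2 + 4*b + 3) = (b - 4)*(b + 1)*(b + 3)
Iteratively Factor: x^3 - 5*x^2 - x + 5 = (x - 5)*(x^2 - 1) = (x - 5)*(x + 1)*(x - 1)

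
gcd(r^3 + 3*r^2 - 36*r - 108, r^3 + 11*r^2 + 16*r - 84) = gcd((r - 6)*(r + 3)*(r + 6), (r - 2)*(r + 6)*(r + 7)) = r + 6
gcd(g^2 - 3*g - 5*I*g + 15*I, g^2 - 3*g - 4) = 1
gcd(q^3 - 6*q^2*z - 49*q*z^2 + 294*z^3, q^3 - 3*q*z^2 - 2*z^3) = 1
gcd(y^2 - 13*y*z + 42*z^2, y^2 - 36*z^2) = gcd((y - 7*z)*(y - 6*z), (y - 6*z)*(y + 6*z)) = y - 6*z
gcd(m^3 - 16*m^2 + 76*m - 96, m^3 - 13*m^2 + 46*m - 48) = m^2 - 10*m + 16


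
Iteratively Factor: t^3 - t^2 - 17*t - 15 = (t + 1)*(t^2 - 2*t - 15) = (t - 5)*(t + 1)*(t + 3)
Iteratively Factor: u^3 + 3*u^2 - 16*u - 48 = (u + 4)*(u^2 - u - 12) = (u + 3)*(u + 4)*(u - 4)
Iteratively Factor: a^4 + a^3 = (a)*(a^3 + a^2) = a^2*(a^2 + a) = a^2*(a + 1)*(a)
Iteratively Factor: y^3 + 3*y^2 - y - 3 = (y - 1)*(y^2 + 4*y + 3) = (y - 1)*(y + 3)*(y + 1)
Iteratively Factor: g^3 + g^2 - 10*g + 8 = (g - 1)*(g^2 + 2*g - 8) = (g - 1)*(g + 4)*(g - 2)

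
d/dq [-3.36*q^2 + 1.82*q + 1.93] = 1.82 - 6.72*q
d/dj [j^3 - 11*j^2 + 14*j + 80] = 3*j^2 - 22*j + 14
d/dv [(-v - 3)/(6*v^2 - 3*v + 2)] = (6*v^2 + 36*v - 11)/(36*v^4 - 36*v^3 + 33*v^2 - 12*v + 4)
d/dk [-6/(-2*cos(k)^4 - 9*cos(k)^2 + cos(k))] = 6*(8*cos(k)^3 + 18*cos(k) - 1)*sin(k)/((2*cos(k)^3 + 9*cos(k) - 1)^2*cos(k)^2)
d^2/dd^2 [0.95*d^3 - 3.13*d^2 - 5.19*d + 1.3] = 5.7*d - 6.26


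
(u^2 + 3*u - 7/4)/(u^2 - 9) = (u^2 + 3*u - 7/4)/(u^2 - 9)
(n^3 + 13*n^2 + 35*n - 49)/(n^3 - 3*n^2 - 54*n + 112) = (n^2 + 6*n - 7)/(n^2 - 10*n + 16)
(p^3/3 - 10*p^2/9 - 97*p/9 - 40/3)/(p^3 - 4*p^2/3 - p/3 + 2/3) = (3*p^3 - 10*p^2 - 97*p - 120)/(3*(3*p^3 - 4*p^2 - p + 2))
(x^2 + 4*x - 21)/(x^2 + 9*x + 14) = (x - 3)/(x + 2)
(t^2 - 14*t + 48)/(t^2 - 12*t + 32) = (t - 6)/(t - 4)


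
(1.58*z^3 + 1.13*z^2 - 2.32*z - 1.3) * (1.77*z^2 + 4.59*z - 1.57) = 2.7966*z^5 + 9.2523*z^4 - 1.4003*z^3 - 14.7239*z^2 - 2.3246*z + 2.041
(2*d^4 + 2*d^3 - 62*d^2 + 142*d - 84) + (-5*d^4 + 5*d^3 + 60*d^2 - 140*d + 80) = -3*d^4 + 7*d^3 - 2*d^2 + 2*d - 4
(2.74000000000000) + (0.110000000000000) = 2.85000000000000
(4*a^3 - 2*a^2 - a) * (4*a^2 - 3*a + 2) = 16*a^5 - 20*a^4 + 10*a^3 - a^2 - 2*a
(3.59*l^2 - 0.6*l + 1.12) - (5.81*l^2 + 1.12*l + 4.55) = -2.22*l^2 - 1.72*l - 3.43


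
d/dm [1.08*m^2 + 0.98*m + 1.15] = 2.16*m + 0.98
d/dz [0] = 0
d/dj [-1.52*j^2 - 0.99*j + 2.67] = -3.04*j - 0.99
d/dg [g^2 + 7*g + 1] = 2*g + 7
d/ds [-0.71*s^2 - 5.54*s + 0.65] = -1.42*s - 5.54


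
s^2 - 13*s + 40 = (s - 8)*(s - 5)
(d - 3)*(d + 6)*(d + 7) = d^3 + 10*d^2 + 3*d - 126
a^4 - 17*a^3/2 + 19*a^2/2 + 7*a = a*(a - 7)*(a - 2)*(a + 1/2)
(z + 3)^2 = z^2 + 6*z + 9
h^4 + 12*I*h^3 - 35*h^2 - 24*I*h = h*(h + I)*(h + 3*I)*(h + 8*I)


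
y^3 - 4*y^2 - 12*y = y*(y - 6)*(y + 2)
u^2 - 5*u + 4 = (u - 4)*(u - 1)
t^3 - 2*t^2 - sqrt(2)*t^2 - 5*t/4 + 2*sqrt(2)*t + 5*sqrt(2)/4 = (t - 5/2)*(t + 1/2)*(t - sqrt(2))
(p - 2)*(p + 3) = p^2 + p - 6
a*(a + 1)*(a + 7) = a^3 + 8*a^2 + 7*a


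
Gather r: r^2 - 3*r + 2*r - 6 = r^2 - r - 6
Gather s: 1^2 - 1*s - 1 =-s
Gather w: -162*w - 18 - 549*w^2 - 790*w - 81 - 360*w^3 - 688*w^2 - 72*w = -360*w^3 - 1237*w^2 - 1024*w - 99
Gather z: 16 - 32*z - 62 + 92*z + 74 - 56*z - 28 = 4*z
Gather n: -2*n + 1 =1 - 2*n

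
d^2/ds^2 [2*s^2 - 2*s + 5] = 4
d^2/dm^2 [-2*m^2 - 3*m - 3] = -4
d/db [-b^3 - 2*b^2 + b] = -3*b^2 - 4*b + 1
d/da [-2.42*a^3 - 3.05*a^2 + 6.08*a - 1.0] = -7.26*a^2 - 6.1*a + 6.08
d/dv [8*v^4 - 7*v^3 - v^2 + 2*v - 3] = 32*v^3 - 21*v^2 - 2*v + 2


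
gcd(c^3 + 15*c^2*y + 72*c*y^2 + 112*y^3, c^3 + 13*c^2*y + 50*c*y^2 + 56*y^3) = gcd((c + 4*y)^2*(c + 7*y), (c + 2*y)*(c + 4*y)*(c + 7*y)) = c^2 + 11*c*y + 28*y^2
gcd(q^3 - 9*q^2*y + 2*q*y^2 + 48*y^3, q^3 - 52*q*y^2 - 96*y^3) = -q^2 + 6*q*y + 16*y^2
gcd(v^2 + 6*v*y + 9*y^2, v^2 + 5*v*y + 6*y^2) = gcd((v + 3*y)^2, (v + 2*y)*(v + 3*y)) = v + 3*y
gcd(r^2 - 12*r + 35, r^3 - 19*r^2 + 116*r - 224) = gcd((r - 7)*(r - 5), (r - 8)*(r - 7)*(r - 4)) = r - 7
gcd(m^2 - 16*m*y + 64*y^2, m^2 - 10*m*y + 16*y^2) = -m + 8*y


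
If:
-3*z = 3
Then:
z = -1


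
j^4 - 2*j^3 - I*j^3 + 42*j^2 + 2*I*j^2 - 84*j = j*(j - 2)*(j - 7*I)*(j + 6*I)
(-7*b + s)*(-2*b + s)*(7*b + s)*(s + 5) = 98*b^3*s + 490*b^3 - 49*b^2*s^2 - 245*b^2*s - 2*b*s^3 - 10*b*s^2 + s^4 + 5*s^3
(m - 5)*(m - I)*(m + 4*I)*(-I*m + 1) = -I*m^4 + 4*m^3 + 5*I*m^3 - 20*m^2 - I*m^2 + 4*m + 5*I*m - 20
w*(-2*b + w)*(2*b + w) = -4*b^2*w + w^3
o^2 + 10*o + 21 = (o + 3)*(o + 7)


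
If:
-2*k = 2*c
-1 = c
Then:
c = -1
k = 1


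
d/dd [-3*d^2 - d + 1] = -6*d - 1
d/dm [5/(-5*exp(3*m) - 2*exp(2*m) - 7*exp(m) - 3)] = (75*exp(2*m) + 20*exp(m) + 35)*exp(m)/(5*exp(3*m) + 2*exp(2*m) + 7*exp(m) + 3)^2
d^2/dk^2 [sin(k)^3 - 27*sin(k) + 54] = -9*sin(k)^3 + 33*sin(k)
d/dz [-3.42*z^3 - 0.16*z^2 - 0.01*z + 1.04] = -10.26*z^2 - 0.32*z - 0.01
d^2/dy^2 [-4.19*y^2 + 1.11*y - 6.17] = -8.38000000000000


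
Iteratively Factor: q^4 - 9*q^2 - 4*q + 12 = (q + 2)*(q^3 - 2*q^2 - 5*q + 6) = (q - 1)*(q + 2)*(q^2 - q - 6) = (q - 1)*(q + 2)^2*(q - 3)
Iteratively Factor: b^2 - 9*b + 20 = (b - 4)*(b - 5)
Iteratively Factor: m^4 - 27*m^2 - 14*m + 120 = (m - 2)*(m^3 + 2*m^2 - 23*m - 60) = (m - 2)*(m + 4)*(m^2 - 2*m - 15) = (m - 5)*(m - 2)*(m + 4)*(m + 3)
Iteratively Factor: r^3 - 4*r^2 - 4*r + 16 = (r - 4)*(r^2 - 4) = (r - 4)*(r + 2)*(r - 2)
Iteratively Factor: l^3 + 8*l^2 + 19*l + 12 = (l + 4)*(l^2 + 4*l + 3) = (l + 1)*(l + 4)*(l + 3)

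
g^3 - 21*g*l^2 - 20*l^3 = (g - 5*l)*(g + l)*(g + 4*l)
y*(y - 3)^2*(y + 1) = y^4 - 5*y^3 + 3*y^2 + 9*y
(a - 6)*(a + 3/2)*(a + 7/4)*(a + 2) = a^4 - 3*a^3/4 - 179*a^2/8 - 99*a/2 - 63/2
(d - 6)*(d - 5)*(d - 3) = d^3 - 14*d^2 + 63*d - 90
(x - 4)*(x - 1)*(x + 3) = x^3 - 2*x^2 - 11*x + 12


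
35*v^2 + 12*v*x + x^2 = (5*v + x)*(7*v + x)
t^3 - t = t*(t - 1)*(t + 1)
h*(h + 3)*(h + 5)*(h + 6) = h^4 + 14*h^3 + 63*h^2 + 90*h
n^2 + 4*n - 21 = (n - 3)*(n + 7)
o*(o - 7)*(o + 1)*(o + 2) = o^4 - 4*o^3 - 19*o^2 - 14*o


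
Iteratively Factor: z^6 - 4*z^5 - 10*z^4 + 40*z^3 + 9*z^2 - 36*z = (z - 1)*(z^5 - 3*z^4 - 13*z^3 + 27*z^2 + 36*z) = (z - 1)*(z + 1)*(z^4 - 4*z^3 - 9*z^2 + 36*z) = z*(z - 1)*(z + 1)*(z^3 - 4*z^2 - 9*z + 36) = z*(z - 3)*(z - 1)*(z + 1)*(z^2 - z - 12) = z*(z - 4)*(z - 3)*(z - 1)*(z + 1)*(z + 3)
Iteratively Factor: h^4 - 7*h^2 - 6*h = (h - 3)*(h^3 + 3*h^2 + 2*h) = (h - 3)*(h + 1)*(h^2 + 2*h) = h*(h - 3)*(h + 1)*(h + 2)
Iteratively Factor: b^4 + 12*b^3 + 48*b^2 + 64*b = (b + 4)*(b^3 + 8*b^2 + 16*b) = (b + 4)^2*(b^2 + 4*b) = b*(b + 4)^2*(b + 4)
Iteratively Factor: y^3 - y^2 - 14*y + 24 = (y + 4)*(y^2 - 5*y + 6) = (y - 3)*(y + 4)*(y - 2)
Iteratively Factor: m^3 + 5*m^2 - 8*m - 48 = (m + 4)*(m^2 + m - 12) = (m - 3)*(m + 4)*(m + 4)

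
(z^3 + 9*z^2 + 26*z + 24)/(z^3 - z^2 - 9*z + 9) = (z^2 + 6*z + 8)/(z^2 - 4*z + 3)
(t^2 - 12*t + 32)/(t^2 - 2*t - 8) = (t - 8)/(t + 2)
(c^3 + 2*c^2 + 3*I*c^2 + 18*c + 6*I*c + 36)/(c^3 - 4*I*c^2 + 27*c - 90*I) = (c^2 + c*(2 + 6*I) + 12*I)/(c^2 - I*c + 30)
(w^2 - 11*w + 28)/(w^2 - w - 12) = (w - 7)/(w + 3)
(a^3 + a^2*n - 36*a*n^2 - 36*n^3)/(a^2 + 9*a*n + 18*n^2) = (a^2 - 5*a*n - 6*n^2)/(a + 3*n)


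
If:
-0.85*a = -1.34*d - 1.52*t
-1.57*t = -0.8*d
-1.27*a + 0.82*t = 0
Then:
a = 0.00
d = 0.00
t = 0.00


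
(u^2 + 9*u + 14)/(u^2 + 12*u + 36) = (u^2 + 9*u + 14)/(u^2 + 12*u + 36)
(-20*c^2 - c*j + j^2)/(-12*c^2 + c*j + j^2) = (5*c - j)/(3*c - j)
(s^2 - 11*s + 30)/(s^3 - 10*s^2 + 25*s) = (s - 6)/(s*(s - 5))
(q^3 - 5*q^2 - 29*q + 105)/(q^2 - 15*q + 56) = (q^2 + 2*q - 15)/(q - 8)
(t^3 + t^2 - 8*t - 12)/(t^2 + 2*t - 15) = (t^2 + 4*t + 4)/(t + 5)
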